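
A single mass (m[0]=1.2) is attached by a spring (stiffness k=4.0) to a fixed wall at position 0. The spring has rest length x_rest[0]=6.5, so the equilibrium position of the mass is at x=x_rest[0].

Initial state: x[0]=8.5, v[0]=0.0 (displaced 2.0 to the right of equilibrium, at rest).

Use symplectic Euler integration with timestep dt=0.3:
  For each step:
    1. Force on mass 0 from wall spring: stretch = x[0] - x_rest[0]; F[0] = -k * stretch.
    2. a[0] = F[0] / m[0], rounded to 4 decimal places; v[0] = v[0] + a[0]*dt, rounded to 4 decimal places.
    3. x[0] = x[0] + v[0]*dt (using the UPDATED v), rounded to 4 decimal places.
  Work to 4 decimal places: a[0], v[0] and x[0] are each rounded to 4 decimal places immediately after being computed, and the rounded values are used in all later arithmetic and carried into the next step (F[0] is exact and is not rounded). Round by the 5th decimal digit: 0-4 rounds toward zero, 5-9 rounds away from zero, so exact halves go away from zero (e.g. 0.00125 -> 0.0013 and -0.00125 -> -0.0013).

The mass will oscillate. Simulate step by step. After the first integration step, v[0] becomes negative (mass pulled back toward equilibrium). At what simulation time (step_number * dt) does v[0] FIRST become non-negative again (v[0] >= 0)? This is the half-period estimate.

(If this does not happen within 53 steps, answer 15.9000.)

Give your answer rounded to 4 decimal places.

Step 0: x=[8.5000] v=[0.0000]
Step 1: x=[7.9000] v=[-2.0000]
Step 2: x=[6.8800] v=[-3.4000]
Step 3: x=[5.7460] v=[-3.7800]
Step 4: x=[4.8382] v=[-3.0260]
Step 5: x=[4.4289] v=[-1.3642]
Step 6: x=[4.6410] v=[0.7069]
First v>=0 after going negative at step 6, time=1.8000

Answer: 1.8000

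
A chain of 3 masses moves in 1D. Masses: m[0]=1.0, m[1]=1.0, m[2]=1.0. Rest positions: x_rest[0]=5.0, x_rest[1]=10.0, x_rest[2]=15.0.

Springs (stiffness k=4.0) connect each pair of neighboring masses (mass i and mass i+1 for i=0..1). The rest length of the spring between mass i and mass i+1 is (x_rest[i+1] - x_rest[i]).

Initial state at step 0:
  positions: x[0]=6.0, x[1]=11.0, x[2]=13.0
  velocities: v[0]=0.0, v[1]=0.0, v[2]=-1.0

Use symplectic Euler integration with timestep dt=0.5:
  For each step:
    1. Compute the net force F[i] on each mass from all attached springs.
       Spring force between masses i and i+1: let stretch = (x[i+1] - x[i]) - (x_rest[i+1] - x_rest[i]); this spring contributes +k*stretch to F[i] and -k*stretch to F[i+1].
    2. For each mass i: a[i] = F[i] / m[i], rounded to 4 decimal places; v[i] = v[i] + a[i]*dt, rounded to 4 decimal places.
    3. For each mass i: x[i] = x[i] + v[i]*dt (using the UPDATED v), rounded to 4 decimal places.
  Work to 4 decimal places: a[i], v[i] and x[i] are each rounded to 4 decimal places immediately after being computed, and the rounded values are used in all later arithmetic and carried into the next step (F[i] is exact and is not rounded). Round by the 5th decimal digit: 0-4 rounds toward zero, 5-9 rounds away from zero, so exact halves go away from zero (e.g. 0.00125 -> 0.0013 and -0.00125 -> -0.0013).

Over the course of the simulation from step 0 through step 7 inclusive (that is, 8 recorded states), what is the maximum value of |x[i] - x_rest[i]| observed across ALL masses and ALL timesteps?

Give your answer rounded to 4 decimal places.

Step 0: x=[6.0000 11.0000 13.0000] v=[0.0000 0.0000 -1.0000]
Step 1: x=[6.0000 8.0000 15.5000] v=[0.0000 -6.0000 5.0000]
Step 2: x=[3.0000 10.5000 15.5000] v=[-6.0000 5.0000 0.0000]
Step 3: x=[2.5000 10.5000 15.5000] v=[-1.0000 0.0000 0.0000]
Step 4: x=[5.0000 7.5000 15.5000] v=[5.0000 -6.0000 0.0000]
Step 5: x=[5.0000 10.0000 12.5000] v=[0.0000 5.0000 -6.0000]
Step 6: x=[5.0000 10.0000 12.0000] v=[0.0000 0.0000 -1.0000]
Step 7: x=[5.0000 7.0000 14.5000] v=[0.0000 -6.0000 5.0000]
Max displacement = 3.0000

Answer: 3.0000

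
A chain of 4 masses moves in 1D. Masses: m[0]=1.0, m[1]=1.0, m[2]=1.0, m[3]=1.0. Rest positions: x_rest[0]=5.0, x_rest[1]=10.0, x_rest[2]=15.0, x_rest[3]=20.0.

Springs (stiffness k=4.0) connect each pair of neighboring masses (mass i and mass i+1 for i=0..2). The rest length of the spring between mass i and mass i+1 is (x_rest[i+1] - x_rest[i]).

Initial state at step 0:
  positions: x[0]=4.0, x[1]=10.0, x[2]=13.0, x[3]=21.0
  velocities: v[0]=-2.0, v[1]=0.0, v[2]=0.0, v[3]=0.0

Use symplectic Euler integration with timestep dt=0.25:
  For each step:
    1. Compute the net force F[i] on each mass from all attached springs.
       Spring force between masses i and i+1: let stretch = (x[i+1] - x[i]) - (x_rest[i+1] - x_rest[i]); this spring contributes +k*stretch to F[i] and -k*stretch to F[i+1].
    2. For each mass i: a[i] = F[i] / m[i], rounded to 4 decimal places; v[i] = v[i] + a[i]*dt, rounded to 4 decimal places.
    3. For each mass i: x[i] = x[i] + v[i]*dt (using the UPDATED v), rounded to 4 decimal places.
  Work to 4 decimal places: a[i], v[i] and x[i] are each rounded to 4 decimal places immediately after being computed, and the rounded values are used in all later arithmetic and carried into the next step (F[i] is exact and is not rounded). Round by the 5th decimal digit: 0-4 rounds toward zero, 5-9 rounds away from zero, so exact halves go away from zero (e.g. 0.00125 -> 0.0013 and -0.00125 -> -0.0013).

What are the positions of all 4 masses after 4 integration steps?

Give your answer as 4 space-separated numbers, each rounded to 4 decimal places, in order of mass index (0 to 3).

Step 0: x=[4.0000 10.0000 13.0000 21.0000] v=[-2.0000 0.0000 0.0000 0.0000]
Step 1: x=[3.7500 9.2500 14.2500 20.2500] v=[-1.0000 -3.0000 5.0000 -3.0000]
Step 2: x=[3.6250 8.3750 15.7500 19.2500] v=[-0.5000 -3.5000 6.0000 -4.0000]
Step 3: x=[3.4375 8.1563 16.2813 18.6250] v=[-0.7500 -0.8750 2.1250 -2.5000]
Step 4: x=[3.1797 8.7891 15.3672 18.6641] v=[-1.0312 2.5312 -3.6563 0.1563]

Answer: 3.1797 8.7891 15.3672 18.6641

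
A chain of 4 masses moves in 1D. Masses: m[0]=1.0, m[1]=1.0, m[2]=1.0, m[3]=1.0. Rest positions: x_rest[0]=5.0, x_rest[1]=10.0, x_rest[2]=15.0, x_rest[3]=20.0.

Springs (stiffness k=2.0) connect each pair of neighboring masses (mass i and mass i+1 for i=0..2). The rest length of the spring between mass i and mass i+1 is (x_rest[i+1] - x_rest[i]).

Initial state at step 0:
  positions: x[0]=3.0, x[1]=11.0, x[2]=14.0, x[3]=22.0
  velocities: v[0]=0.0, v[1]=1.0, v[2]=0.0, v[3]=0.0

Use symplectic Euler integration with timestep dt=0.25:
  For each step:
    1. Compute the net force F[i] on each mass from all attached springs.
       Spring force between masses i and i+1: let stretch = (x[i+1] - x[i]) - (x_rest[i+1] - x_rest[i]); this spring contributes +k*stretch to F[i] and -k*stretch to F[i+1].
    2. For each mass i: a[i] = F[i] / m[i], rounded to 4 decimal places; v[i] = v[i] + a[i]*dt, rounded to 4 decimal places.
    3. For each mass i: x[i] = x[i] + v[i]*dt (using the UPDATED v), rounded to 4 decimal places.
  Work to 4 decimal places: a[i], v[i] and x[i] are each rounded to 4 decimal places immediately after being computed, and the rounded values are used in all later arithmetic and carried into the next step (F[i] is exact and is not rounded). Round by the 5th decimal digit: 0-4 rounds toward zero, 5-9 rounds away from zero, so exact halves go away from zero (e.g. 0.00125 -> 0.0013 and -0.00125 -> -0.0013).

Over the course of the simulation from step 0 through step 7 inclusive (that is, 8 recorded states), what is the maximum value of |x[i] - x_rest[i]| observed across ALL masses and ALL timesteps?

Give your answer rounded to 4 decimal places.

Step 0: x=[3.0000 11.0000 14.0000 22.0000] v=[0.0000 1.0000 0.0000 0.0000]
Step 1: x=[3.3750 10.6250 14.6250 21.6250] v=[1.5000 -1.5000 2.5000 -1.5000]
Step 2: x=[4.0313 9.8438 15.6250 21.0000] v=[2.6250 -3.1250 4.0000 -2.5000]
Step 3: x=[4.7891 9.0586 16.5742 20.3281] v=[3.0313 -3.1407 3.7969 -2.6875]
Step 4: x=[5.4556 8.6792 17.0532 19.8120] v=[2.6661 -1.5177 1.9161 -2.0645]
Step 5: x=[5.9001 8.9436 16.8303 19.5760] v=[1.7779 1.0575 -0.8915 -0.9439]
Step 6: x=[6.1000 9.8134 15.9648 19.6218] v=[0.7997 3.4791 -3.4620 0.1833]
Step 7: x=[6.1391 10.9879 14.7875 19.8355] v=[0.1564 4.6981 -4.7092 0.8548]
Max displacement = 2.0532

Answer: 2.0532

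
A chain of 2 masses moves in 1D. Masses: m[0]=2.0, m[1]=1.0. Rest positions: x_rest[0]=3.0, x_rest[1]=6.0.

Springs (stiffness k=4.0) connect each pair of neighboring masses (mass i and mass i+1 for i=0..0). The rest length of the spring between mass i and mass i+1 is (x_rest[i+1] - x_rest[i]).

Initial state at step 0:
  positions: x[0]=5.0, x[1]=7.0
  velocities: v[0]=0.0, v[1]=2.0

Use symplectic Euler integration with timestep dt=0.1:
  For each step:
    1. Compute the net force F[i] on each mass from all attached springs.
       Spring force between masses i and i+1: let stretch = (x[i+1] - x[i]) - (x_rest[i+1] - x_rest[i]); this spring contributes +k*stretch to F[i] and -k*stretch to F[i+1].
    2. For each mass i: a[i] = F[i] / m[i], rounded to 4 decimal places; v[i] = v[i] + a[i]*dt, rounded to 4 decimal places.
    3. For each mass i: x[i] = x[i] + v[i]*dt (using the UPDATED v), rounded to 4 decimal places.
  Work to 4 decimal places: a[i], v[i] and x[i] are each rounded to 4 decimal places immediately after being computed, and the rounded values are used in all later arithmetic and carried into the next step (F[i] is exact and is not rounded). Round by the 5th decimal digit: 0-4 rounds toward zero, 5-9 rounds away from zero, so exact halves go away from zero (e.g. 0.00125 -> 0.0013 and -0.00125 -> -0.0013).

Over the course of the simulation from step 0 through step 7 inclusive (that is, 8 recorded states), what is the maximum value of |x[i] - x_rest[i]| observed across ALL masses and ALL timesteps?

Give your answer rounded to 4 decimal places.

Answer: 2.8556

Derivation:
Step 0: x=[5.0000 7.0000] v=[0.0000 2.0000]
Step 1: x=[4.9800 7.2400] v=[-0.2000 2.4000]
Step 2: x=[4.9452 7.5096] v=[-0.3480 2.6960]
Step 3: x=[4.9017 7.7966] v=[-0.4351 2.8702]
Step 4: x=[4.8561 8.0878] v=[-0.4561 2.9122]
Step 5: x=[4.8151 8.3698] v=[-0.4098 2.8195]
Step 6: x=[4.7852 8.6296] v=[-0.2989 2.5976]
Step 7: x=[4.7722 8.8556] v=[-0.1300 2.2598]
Max displacement = 2.8556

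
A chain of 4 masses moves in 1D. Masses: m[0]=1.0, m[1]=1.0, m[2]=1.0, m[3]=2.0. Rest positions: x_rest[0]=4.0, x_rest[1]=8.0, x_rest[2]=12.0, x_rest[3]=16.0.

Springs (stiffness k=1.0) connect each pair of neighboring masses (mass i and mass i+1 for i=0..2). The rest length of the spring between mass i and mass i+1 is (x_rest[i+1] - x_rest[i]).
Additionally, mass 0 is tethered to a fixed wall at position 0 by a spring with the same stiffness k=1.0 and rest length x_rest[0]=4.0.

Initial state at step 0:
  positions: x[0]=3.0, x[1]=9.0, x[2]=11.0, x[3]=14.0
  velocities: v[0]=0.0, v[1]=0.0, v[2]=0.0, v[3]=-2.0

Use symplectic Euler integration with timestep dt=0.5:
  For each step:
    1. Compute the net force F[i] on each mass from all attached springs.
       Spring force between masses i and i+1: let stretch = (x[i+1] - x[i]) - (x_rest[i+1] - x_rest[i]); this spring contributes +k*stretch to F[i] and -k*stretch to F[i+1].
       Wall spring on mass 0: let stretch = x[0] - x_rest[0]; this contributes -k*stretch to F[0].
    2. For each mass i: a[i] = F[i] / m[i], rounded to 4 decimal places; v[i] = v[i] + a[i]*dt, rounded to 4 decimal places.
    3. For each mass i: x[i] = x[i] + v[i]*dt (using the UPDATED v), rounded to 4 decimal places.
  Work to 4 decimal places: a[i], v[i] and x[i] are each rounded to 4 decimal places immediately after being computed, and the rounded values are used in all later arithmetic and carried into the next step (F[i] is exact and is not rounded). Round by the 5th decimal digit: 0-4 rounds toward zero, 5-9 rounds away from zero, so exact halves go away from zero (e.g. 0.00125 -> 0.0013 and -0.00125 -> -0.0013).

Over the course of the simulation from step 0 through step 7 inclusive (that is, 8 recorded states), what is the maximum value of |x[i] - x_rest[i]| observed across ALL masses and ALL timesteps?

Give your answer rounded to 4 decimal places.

Answer: 4.8003

Derivation:
Step 0: x=[3.0000 9.0000 11.0000 14.0000] v=[0.0000 0.0000 0.0000 -2.0000]
Step 1: x=[3.7500 8.0000 11.2500 13.1250] v=[1.5000 -2.0000 0.5000 -1.7500]
Step 2: x=[4.6250 6.7500 11.1563 12.5156] v=[1.7500 -2.5000 -0.1875 -1.2188]
Step 3: x=[4.8750 6.0703 10.3008 12.2363] v=[0.5000 -1.3594 -1.7110 -0.5586]
Step 4: x=[4.2051 6.1494 8.8716 12.2151] v=[-1.3399 0.1582 -2.8585 -0.0425]
Step 5: x=[2.9700 6.4230 7.5977 12.2760] v=[-2.4703 0.5472 -2.5479 0.1217]
Step 6: x=[1.8556 6.1270 7.1997 12.2521] v=[-2.2288 -0.5920 -0.7961 -0.0479]
Step 7: x=[1.3452 5.0313 7.7966 12.0966] v=[-1.0209 -2.1914 1.1938 -0.3110]
Max displacement = 4.8003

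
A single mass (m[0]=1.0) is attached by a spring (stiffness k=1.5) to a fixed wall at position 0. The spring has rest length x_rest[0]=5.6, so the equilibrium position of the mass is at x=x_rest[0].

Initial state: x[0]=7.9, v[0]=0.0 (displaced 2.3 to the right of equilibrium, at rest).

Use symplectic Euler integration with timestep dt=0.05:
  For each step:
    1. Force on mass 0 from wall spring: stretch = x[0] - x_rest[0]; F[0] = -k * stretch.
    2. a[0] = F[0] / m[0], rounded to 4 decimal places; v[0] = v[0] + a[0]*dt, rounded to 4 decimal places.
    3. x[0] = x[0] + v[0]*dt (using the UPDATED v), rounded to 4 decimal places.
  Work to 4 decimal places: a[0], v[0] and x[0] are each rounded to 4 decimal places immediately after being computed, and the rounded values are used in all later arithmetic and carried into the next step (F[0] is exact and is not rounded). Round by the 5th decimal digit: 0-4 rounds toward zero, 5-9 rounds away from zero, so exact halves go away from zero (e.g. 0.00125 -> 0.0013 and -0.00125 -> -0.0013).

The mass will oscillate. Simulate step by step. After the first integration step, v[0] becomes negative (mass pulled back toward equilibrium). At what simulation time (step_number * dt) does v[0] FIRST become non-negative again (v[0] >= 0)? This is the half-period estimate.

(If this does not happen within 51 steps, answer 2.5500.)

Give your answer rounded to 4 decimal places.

Step 0: x=[7.9000] v=[0.0000]
Step 1: x=[7.8914] v=[-0.1725]
Step 2: x=[7.8742] v=[-0.3444]
Step 3: x=[7.8485] v=[-0.5150]
Step 4: x=[7.8143] v=[-0.6836]
Step 5: x=[7.7718] v=[-0.8497]
Step 6: x=[7.7212] v=[-1.0126]
Step 7: x=[7.6626] v=[-1.1717]
Step 8: x=[7.5963] v=[-1.3264]
Step 9: x=[7.5225] v=[-1.4761]
Step 10: x=[7.4415] v=[-1.6203]
Step 11: x=[7.3536] v=[-1.7584]
Step 12: x=[7.2591] v=[-1.8899]
Step 13: x=[7.1584] v=[-2.0143]
Step 14: x=[7.0518] v=[-2.1312]
Step 15: x=[6.9398] v=[-2.2401]
Step 16: x=[6.8228] v=[-2.3406]
Step 17: x=[6.7012] v=[-2.4323]
Step 18: x=[6.5755] v=[-2.5149]
Step 19: x=[6.4461] v=[-2.5881]
Step 20: x=[6.3135] v=[-2.6516]
Step 21: x=[6.1782] v=[-2.7051]
Step 22: x=[6.0408] v=[-2.7485]
Step 23: x=[5.9017] v=[-2.7816]
Step 24: x=[5.7615] v=[-2.8042]
Step 25: x=[5.6207] v=[-2.8163]
Step 26: x=[5.4798] v=[-2.8179]
Step 27: x=[5.3394] v=[-2.8089]
Step 28: x=[5.1999] v=[-2.7894]
Step 29: x=[5.0619] v=[-2.7594]
Step 30: x=[4.9260] v=[-2.7190]
Step 31: x=[4.7926] v=[-2.6685]
Step 32: x=[4.6622] v=[-2.6079]
Step 33: x=[4.5353] v=[-2.5376]
Step 34: x=[4.4124] v=[-2.4577]
Step 35: x=[4.2940] v=[-2.3686]
Step 36: x=[4.1805] v=[-2.2707]
Step 37: x=[4.0723] v=[-2.1642]
Step 38: x=[3.9698] v=[-2.0496]
Step 39: x=[3.8734] v=[-1.9273]
Step 40: x=[3.7835] v=[-1.7978]
Step 41: x=[3.7004] v=[-1.6616]
Step 42: x=[3.6244] v=[-1.5191]
Step 43: x=[3.5559] v=[-1.3709]
Step 44: x=[3.4950] v=[-1.2176]
Step 45: x=[3.4420] v=[-1.0597]
Step 46: x=[3.3971] v=[-0.8979]
Step 47: x=[3.3605] v=[-0.7327]
Step 48: x=[3.3323] v=[-0.5647]
Step 49: x=[3.3126] v=[-0.3946]
Step 50: x=[3.3015] v=[-0.2230]
Step 51: x=[3.2990] v=[-0.0506]
v[0] did not become non-negative within 51 steps; using fallback time=2.5500

Answer: 2.5500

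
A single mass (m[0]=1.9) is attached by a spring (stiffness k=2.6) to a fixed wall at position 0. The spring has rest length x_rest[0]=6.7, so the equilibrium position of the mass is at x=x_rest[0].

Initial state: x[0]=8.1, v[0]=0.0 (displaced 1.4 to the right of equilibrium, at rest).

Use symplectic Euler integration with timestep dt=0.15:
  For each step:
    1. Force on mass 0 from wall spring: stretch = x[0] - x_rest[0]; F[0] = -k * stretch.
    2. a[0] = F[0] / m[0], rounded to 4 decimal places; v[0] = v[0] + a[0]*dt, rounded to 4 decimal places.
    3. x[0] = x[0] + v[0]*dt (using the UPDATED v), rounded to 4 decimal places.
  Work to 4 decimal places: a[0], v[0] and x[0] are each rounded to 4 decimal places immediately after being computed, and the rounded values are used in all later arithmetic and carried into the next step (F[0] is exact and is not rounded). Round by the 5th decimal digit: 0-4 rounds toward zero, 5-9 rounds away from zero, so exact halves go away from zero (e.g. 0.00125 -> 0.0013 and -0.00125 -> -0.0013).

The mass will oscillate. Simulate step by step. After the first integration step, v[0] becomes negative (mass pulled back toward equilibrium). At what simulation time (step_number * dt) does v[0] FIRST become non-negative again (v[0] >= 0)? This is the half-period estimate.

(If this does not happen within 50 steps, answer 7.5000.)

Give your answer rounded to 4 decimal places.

Answer: 2.7000

Derivation:
Step 0: x=[8.1000] v=[0.0000]
Step 1: x=[8.0569] v=[-0.2874]
Step 2: x=[7.9720] v=[-0.5659]
Step 3: x=[7.8480] v=[-0.8270]
Step 4: x=[7.6886] v=[-1.0626]
Step 5: x=[7.4988] v=[-1.2655]
Step 6: x=[7.2844] v=[-1.4295]
Step 7: x=[7.0520] v=[-1.5495]
Step 8: x=[6.8087] v=[-1.6218]
Step 9: x=[6.5621] v=[-1.6441]
Step 10: x=[6.3197] v=[-1.6158]
Step 11: x=[6.0890] v=[-1.5377]
Step 12: x=[5.8772] v=[-1.4123]
Step 13: x=[5.6907] v=[-1.2434]
Step 14: x=[5.5353] v=[-1.0362]
Step 15: x=[5.4157] v=[-0.7971]
Step 16: x=[5.3357] v=[-0.5335]
Step 17: x=[5.2977] v=[-0.2535]
Step 18: x=[5.3028] v=[0.0343]
First v>=0 after going negative at step 18, time=2.7000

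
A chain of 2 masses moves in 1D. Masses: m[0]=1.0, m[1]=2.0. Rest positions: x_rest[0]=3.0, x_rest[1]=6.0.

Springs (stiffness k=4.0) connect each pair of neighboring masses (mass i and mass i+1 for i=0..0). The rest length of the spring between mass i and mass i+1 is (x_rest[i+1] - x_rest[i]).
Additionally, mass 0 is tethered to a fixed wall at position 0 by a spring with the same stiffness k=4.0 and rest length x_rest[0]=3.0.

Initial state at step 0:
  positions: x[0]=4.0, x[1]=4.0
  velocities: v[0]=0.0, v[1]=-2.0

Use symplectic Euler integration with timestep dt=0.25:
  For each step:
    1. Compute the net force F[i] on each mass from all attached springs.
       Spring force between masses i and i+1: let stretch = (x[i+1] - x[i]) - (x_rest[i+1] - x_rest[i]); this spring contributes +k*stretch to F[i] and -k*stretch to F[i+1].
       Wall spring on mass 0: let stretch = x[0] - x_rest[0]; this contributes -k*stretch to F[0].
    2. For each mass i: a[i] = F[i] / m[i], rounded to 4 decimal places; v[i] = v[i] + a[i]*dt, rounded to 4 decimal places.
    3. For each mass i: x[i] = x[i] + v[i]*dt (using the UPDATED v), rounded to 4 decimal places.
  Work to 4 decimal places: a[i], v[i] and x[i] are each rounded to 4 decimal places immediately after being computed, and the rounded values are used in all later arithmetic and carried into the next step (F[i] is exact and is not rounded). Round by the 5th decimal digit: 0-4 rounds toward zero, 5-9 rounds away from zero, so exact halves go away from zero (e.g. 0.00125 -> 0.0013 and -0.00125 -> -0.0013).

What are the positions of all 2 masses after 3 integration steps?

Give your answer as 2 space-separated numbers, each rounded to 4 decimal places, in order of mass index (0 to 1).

Step 0: x=[4.0000 4.0000] v=[0.0000 -2.0000]
Step 1: x=[3.0000 3.8750] v=[-4.0000 -0.5000]
Step 2: x=[1.4688 4.0156] v=[-6.1250 0.5625]
Step 3: x=[0.2071 4.2129] v=[-5.0470 0.7891]

Answer: 0.2071 4.2129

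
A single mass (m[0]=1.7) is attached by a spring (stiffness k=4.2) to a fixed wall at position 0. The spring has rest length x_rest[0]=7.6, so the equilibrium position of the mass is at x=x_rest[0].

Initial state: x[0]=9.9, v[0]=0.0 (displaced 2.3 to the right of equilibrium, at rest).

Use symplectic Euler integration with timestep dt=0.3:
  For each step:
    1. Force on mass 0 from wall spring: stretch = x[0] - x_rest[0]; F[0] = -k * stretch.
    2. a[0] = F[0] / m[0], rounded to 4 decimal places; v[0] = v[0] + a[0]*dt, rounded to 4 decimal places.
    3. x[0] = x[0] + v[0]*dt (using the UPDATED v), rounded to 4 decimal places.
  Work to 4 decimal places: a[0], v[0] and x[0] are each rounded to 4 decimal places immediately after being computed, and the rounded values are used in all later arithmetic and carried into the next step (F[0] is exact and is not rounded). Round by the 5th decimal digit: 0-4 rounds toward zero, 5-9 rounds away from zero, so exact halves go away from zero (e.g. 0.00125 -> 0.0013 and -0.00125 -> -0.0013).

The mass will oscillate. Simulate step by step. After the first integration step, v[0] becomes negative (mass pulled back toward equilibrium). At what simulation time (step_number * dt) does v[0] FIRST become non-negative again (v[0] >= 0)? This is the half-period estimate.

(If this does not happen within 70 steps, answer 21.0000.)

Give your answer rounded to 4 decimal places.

Answer: 2.1000

Derivation:
Step 0: x=[9.9000] v=[0.0000]
Step 1: x=[9.3886] v=[-1.7047]
Step 2: x=[8.4795] v=[-3.0304]
Step 3: x=[7.3748] v=[-3.6823]
Step 4: x=[6.3202] v=[-3.5154]
Step 5: x=[5.5502] v=[-2.5668]
Step 6: x=[5.2360] v=[-1.0475]
Step 7: x=[5.4474] v=[0.7047]
First v>=0 after going negative at step 7, time=2.1000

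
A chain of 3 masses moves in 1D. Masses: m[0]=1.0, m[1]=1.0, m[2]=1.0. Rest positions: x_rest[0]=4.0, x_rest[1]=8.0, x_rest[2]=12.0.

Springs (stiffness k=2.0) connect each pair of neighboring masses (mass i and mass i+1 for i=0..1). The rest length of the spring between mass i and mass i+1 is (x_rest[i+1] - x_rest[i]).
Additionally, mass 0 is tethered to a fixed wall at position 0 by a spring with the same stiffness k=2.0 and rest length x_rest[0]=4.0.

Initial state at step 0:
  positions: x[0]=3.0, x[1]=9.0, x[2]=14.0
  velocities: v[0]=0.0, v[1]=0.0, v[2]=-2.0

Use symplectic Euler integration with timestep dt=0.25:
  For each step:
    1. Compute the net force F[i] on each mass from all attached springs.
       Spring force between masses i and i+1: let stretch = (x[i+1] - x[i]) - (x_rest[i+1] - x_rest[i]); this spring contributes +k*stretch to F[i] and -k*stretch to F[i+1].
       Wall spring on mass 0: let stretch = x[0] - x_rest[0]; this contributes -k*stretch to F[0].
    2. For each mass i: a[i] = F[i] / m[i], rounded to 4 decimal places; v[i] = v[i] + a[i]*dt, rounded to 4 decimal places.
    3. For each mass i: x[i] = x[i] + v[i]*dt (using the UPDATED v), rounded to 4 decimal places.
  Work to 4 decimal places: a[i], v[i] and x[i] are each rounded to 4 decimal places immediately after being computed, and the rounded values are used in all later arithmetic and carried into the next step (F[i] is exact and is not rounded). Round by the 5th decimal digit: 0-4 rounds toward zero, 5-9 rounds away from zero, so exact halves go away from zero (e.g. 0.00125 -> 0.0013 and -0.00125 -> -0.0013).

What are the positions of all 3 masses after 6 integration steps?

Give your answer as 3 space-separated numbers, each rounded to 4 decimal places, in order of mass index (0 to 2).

Answer: 5.3775 7.6455 10.3172

Derivation:
Step 0: x=[3.0000 9.0000 14.0000] v=[0.0000 0.0000 -2.0000]
Step 1: x=[3.3750 8.8750 13.3750] v=[1.5000 -0.5000 -2.5000]
Step 2: x=[4.0156 8.6250 12.6875] v=[2.5625 -1.0000 -2.7500]
Step 3: x=[4.7305 8.3066 11.9922] v=[2.8594 -1.2735 -2.7813]
Step 4: x=[5.3011 8.0019 11.3362] v=[2.2822 -1.2188 -2.6241]
Step 5: x=[5.5466 7.7764 10.7634] v=[0.9821 -0.9021 -2.2913]
Step 6: x=[5.3775 7.6455 10.3172] v=[-0.6763 -0.5235 -1.7848]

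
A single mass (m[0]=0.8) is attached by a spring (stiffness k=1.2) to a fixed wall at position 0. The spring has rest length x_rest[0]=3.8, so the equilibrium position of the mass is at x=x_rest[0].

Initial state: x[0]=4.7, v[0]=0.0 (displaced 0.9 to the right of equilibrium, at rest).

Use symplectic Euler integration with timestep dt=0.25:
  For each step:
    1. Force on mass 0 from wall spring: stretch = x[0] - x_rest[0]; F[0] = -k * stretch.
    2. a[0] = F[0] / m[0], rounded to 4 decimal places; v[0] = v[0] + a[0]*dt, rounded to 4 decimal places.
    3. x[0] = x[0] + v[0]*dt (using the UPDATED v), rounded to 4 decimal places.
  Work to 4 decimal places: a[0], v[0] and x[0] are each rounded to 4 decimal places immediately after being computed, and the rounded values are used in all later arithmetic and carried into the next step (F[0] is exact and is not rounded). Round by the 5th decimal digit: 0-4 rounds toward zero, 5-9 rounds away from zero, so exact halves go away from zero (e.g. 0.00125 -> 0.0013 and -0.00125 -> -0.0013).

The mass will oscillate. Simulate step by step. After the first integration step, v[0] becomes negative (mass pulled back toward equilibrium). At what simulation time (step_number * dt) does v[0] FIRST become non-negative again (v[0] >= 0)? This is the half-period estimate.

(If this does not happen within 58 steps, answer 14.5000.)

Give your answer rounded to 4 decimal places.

Step 0: x=[4.7000] v=[0.0000]
Step 1: x=[4.6156] v=[-0.3375]
Step 2: x=[4.4548] v=[-0.6434]
Step 3: x=[4.2326] v=[-0.8890]
Step 4: x=[3.9698] v=[-1.0512]
Step 5: x=[3.6911] v=[-1.1149]
Step 6: x=[3.4226] v=[-1.0741]
Step 7: x=[3.1895] v=[-0.9326]
Step 8: x=[3.0136] v=[-0.7037]
Step 9: x=[2.9114] v=[-0.4088]
Step 10: x=[2.8925] v=[-0.0756]
Step 11: x=[2.9587] v=[0.2647]
First v>=0 after going negative at step 11, time=2.7500

Answer: 2.7500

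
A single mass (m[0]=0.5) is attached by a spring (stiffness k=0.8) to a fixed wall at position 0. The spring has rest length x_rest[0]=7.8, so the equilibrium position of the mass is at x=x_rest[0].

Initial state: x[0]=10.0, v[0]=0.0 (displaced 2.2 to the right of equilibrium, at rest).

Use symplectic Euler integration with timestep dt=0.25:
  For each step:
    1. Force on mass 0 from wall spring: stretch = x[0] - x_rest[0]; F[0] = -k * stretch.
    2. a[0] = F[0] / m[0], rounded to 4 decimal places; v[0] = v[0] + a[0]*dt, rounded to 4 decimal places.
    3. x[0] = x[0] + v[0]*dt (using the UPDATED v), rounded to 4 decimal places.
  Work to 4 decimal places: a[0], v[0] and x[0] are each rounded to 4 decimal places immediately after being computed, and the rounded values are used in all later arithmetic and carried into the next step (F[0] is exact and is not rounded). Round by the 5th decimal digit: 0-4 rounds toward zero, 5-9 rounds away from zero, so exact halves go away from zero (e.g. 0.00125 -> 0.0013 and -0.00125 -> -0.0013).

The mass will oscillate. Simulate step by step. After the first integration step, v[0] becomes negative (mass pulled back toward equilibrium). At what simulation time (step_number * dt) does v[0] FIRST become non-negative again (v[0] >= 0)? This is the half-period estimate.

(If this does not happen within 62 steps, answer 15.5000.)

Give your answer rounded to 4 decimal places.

Step 0: x=[10.0000] v=[0.0000]
Step 1: x=[9.7800] v=[-0.8800]
Step 2: x=[9.3620] v=[-1.6720]
Step 3: x=[8.7878] v=[-2.2968]
Step 4: x=[8.1148] v=[-2.6919]
Step 5: x=[7.4104] v=[-2.8178]
Step 6: x=[6.7449] v=[-2.6620]
Step 7: x=[6.1849] v=[-2.2400]
Step 8: x=[5.7864] v=[-1.5940]
Step 9: x=[5.5893] v=[-0.7886]
Step 10: x=[5.6132] v=[0.0957]
First v>=0 after going negative at step 10, time=2.5000

Answer: 2.5000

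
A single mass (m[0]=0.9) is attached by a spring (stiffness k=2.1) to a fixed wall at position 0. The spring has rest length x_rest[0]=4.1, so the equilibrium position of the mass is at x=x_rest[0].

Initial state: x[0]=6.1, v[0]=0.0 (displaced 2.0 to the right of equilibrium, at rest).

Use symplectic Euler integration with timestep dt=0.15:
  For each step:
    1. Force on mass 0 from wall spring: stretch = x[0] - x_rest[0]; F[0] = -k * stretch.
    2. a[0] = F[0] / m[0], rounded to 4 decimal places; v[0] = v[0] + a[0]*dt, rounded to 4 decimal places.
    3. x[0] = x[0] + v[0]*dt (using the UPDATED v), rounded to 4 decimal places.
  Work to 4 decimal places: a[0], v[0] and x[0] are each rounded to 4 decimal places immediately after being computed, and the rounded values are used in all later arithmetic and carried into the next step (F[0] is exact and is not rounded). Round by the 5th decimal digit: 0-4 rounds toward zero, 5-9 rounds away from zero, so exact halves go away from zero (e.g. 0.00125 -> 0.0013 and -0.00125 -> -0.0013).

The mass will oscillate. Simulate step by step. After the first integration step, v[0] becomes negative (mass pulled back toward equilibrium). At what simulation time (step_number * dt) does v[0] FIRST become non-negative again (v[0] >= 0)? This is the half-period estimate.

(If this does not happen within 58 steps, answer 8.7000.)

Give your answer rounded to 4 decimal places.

Step 0: x=[6.1000] v=[0.0000]
Step 1: x=[5.9950] v=[-0.7000]
Step 2: x=[5.7905] v=[-1.3633]
Step 3: x=[5.4973] v=[-1.9550]
Step 4: x=[5.1307] v=[-2.4441]
Step 5: x=[4.7100] v=[-2.8049]
Step 6: x=[4.2572] v=[-3.0184]
Step 7: x=[3.7962] v=[-3.0734]
Step 8: x=[3.3511] v=[-2.9671]
Step 9: x=[2.9454] v=[-2.7050]
Step 10: x=[2.6003] v=[-2.3009]
Step 11: x=[2.3339] v=[-1.7760]
Step 12: x=[2.1602] v=[-1.1579]
Step 13: x=[2.0884] v=[-0.4790]
Step 14: x=[2.1222] v=[0.2251]
First v>=0 after going negative at step 14, time=2.1000

Answer: 2.1000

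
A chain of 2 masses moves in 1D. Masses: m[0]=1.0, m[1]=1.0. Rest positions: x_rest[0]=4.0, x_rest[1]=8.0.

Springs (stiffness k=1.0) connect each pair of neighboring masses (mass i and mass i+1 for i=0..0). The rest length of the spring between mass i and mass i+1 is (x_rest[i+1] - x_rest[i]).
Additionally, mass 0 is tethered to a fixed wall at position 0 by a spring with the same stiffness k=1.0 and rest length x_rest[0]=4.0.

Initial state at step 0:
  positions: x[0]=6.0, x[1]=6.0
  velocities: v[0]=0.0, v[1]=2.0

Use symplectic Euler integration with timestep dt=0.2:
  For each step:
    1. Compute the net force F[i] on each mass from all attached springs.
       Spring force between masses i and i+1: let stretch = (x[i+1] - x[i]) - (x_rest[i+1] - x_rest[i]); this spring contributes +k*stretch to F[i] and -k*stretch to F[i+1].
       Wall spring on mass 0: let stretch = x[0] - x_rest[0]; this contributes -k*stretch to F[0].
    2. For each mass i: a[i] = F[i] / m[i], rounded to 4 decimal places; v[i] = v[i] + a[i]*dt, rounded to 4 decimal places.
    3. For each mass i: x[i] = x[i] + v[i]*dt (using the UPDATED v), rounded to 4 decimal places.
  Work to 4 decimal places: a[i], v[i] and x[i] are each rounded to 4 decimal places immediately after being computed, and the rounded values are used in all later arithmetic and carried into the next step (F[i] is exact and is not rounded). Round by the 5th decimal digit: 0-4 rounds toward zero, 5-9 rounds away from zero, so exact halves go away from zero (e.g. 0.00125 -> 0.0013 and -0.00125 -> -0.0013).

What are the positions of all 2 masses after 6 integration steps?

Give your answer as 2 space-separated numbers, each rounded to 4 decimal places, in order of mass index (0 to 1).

Answer: 2.9982 10.2793

Derivation:
Step 0: x=[6.0000 6.0000] v=[0.0000 2.0000]
Step 1: x=[5.7600 6.5600] v=[-1.2000 2.8000]
Step 2: x=[5.3216 7.2480] v=[-2.1920 3.4400]
Step 3: x=[4.7474 8.0189] v=[-2.8710 3.8547]
Step 4: x=[4.1142 8.8190] v=[-3.1662 4.0004]
Step 5: x=[3.5046 9.5909] v=[-3.0481 3.8594]
Step 6: x=[2.9982 10.2793] v=[-2.5318 3.4421]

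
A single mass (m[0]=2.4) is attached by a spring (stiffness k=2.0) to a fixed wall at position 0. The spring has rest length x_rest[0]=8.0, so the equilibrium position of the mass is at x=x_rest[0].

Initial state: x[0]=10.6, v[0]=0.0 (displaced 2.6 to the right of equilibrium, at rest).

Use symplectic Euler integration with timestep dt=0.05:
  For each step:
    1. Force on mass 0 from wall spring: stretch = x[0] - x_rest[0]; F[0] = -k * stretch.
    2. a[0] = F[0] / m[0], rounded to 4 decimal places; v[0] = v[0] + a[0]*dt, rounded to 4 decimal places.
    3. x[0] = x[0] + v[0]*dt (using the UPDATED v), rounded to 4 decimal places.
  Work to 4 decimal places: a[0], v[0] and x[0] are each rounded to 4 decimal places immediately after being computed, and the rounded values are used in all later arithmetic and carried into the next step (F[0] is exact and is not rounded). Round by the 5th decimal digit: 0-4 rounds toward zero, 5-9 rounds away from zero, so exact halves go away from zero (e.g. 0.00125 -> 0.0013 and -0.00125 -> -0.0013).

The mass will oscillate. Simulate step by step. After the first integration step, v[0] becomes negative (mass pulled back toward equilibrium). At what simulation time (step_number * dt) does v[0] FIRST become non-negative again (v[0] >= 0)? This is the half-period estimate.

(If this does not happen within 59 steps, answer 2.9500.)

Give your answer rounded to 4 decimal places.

Answer: 2.9500

Derivation:
Step 0: x=[10.6000] v=[0.0000]
Step 1: x=[10.5946] v=[-0.1083]
Step 2: x=[10.5838] v=[-0.2164]
Step 3: x=[10.5676] v=[-0.3241]
Step 4: x=[10.5460] v=[-0.4311]
Step 5: x=[10.5191] v=[-0.5372]
Step 6: x=[10.4870] v=[-0.6422]
Step 7: x=[10.4497] v=[-0.7458]
Step 8: x=[10.4073] v=[-0.8479]
Step 9: x=[10.3599] v=[-0.9482]
Step 10: x=[10.3076] v=[-1.0465]
Step 11: x=[10.2505] v=[-1.1427]
Step 12: x=[10.1887] v=[-1.2365]
Step 13: x=[10.1223] v=[-1.3277]
Step 14: x=[10.0515] v=[-1.4161]
Step 15: x=[9.9764] v=[-1.5016]
Step 16: x=[9.8972] v=[-1.5840]
Step 17: x=[9.8140] v=[-1.6631]
Step 18: x=[9.7271] v=[-1.7387]
Step 19: x=[9.6366] v=[-1.8107]
Step 20: x=[9.5427] v=[-1.8789]
Step 21: x=[9.4455] v=[-1.9432]
Step 22: x=[9.3453] v=[-2.0034]
Step 23: x=[9.2423] v=[-2.0595]
Step 24: x=[9.1367] v=[-2.1113]
Step 25: x=[9.0288] v=[-2.1587]
Step 26: x=[8.9187] v=[-2.2016]
Step 27: x=[8.8067] v=[-2.2399]
Step 28: x=[8.6930] v=[-2.2735]
Step 29: x=[8.5779] v=[-2.3024]
Step 30: x=[8.4616] v=[-2.3265]
Step 31: x=[8.3443] v=[-2.3457]
Step 32: x=[8.2263] v=[-2.3600]
Step 33: x=[8.1078] v=[-2.3694]
Step 34: x=[7.9891] v=[-2.3739]
Step 35: x=[7.8704] v=[-2.3734]
Step 36: x=[7.7520] v=[-2.3680]
Step 37: x=[7.6341] v=[-2.3577]
Step 38: x=[7.5170] v=[-2.3425]
Step 39: x=[7.4009] v=[-2.3224]
Step 40: x=[7.2860] v=[-2.2974]
Step 41: x=[7.1726] v=[-2.2677]
Step 42: x=[7.0609] v=[-2.2332]
Step 43: x=[6.9512] v=[-2.1941]
Step 44: x=[6.8437] v=[-2.1504]
Step 45: x=[6.7386] v=[-2.1022]
Step 46: x=[6.6361] v=[-2.0496]
Step 47: x=[6.5365] v=[-1.9928]
Step 48: x=[6.4399] v=[-1.9318]
Step 49: x=[6.3466] v=[-1.8668]
Step 50: x=[6.2567] v=[-1.7979]
Step 51: x=[6.1704] v=[-1.7253]
Step 52: x=[6.0879] v=[-1.6491]
Step 53: x=[6.0094] v=[-1.5694]
Step 54: x=[5.9351] v=[-1.4865]
Step 55: x=[5.8651] v=[-1.4005]
Step 56: x=[5.7995] v=[-1.3115]
Step 57: x=[5.7385] v=[-1.2198]
Step 58: x=[5.6822] v=[-1.1256]
Step 59: x=[5.6308] v=[-1.0290]
v[0] did not become non-negative within 59 steps; using fallback time=2.9500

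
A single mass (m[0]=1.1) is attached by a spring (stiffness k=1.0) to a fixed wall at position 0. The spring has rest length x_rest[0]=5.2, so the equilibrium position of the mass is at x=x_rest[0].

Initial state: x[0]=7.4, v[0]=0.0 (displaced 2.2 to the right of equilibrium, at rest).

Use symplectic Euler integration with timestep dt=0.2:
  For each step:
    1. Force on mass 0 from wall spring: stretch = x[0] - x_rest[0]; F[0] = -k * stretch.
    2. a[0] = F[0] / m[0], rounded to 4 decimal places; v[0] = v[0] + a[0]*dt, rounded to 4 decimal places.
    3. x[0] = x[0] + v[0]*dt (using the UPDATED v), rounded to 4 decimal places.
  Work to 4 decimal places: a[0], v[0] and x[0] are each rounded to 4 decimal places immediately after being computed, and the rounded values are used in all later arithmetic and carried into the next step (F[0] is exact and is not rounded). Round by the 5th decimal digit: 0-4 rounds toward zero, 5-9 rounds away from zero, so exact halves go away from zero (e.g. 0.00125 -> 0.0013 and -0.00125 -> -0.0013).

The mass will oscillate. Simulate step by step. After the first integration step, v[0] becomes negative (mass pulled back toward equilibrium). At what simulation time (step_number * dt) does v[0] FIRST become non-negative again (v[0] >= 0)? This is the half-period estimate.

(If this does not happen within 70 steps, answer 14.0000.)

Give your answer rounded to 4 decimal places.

Answer: 3.4000

Derivation:
Step 0: x=[7.4000] v=[0.0000]
Step 1: x=[7.3200] v=[-0.4000]
Step 2: x=[7.1629] v=[-0.7855]
Step 3: x=[6.9344] v=[-1.1424]
Step 4: x=[6.6429] v=[-1.4577]
Step 5: x=[6.2989] v=[-1.7200]
Step 6: x=[5.9149] v=[-1.9198]
Step 7: x=[5.5049] v=[-2.0498]
Step 8: x=[5.0839] v=[-2.1052]
Step 9: x=[4.6671] v=[-2.0841]
Step 10: x=[4.2697] v=[-1.9872]
Step 11: x=[3.9061] v=[-1.8181]
Step 12: x=[3.5895] v=[-1.5828]
Step 13: x=[3.3315] v=[-1.2900]
Step 14: x=[3.1414] v=[-0.9503]
Step 15: x=[3.0262] v=[-0.5760]
Step 16: x=[2.9900] v=[-0.1808]
Step 17: x=[3.0342] v=[0.2210]
First v>=0 after going negative at step 17, time=3.4000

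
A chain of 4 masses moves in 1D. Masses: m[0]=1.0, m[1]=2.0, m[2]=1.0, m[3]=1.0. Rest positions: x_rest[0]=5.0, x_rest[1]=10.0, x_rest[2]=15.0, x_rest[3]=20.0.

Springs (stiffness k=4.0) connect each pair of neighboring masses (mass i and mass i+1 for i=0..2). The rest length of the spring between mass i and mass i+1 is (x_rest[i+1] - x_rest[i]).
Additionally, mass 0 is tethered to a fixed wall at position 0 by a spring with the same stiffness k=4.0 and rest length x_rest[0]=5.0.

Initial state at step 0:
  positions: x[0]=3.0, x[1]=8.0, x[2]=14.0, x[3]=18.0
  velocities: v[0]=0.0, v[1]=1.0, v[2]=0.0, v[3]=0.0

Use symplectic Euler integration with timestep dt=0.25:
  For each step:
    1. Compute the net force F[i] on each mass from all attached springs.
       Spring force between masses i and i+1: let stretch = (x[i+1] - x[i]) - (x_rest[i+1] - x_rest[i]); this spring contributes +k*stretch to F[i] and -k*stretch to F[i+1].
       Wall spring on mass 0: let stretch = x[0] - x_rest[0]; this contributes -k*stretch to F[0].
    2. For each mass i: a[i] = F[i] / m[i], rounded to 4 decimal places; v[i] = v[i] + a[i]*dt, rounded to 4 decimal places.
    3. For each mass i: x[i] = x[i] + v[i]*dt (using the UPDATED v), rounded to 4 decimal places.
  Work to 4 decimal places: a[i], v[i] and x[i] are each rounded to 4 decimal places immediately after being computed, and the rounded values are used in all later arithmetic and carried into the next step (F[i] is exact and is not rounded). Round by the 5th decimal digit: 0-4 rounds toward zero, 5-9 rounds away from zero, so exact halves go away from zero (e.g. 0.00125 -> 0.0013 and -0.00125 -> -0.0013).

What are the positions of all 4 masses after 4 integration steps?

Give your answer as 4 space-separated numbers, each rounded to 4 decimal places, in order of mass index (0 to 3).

Step 0: x=[3.0000 8.0000 14.0000 18.0000] v=[0.0000 1.0000 0.0000 0.0000]
Step 1: x=[3.5000 8.3750 13.5000 18.2500] v=[2.0000 1.5000 -2.0000 1.0000]
Step 2: x=[4.3438 8.7813 12.9063 18.5625] v=[3.3750 1.6250 -2.3750 1.2500]
Step 3: x=[5.2110 9.1485 12.6954 18.7110] v=[3.4687 1.4688 -0.8438 0.5938]
Step 4: x=[5.7598 9.4669 13.1016 18.6056] v=[2.1952 1.2735 1.6249 -0.4218]

Answer: 5.7598 9.4669 13.1016 18.6056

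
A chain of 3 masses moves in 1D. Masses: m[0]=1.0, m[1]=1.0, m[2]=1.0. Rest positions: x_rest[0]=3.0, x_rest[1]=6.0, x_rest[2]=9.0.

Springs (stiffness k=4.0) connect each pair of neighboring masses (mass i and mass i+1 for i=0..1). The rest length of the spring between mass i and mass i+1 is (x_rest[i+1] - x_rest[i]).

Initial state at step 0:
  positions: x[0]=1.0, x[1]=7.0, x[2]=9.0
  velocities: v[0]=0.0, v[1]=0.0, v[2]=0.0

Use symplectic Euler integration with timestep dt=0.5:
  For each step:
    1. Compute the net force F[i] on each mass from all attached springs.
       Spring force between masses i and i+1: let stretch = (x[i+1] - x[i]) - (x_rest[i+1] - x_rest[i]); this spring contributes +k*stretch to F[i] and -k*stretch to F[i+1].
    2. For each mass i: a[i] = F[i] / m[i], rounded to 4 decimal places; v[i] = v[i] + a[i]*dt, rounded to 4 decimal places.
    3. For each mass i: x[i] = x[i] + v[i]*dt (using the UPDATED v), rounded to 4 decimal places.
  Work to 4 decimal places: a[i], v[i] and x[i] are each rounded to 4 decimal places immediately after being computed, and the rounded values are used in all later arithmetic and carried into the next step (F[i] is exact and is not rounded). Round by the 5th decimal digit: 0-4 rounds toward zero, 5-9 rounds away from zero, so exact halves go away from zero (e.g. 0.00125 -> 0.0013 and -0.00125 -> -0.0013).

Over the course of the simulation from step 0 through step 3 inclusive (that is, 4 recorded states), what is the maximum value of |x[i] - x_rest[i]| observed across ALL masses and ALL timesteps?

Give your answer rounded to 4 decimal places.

Answer: 3.0000

Derivation:
Step 0: x=[1.0000 7.0000 9.0000] v=[0.0000 0.0000 0.0000]
Step 1: x=[4.0000 3.0000 10.0000] v=[6.0000 -8.0000 2.0000]
Step 2: x=[3.0000 7.0000 7.0000] v=[-2.0000 8.0000 -6.0000]
Step 3: x=[3.0000 7.0000 7.0000] v=[0.0000 0.0000 0.0000]
Max displacement = 3.0000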